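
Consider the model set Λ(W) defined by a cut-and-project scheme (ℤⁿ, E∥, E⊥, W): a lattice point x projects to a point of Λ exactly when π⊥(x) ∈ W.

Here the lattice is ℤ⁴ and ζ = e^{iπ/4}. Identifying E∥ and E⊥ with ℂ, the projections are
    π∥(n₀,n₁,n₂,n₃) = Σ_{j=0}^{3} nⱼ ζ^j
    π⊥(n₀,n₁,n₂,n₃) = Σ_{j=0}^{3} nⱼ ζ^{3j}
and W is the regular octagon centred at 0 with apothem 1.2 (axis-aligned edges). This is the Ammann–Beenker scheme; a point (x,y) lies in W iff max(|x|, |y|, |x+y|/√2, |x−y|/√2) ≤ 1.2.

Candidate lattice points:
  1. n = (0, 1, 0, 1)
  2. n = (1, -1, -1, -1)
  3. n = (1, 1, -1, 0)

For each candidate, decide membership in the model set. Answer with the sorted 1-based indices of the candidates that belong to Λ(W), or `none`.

Internal map: ζ^{3j} for j=0..3 gives (1,0), (−√2/2,√2/2), (0,−1), (√2/2,√2/2).
candidate 1: n = (0, 1, 0, 1) → π⊥ ≈ (+0.00000, +1.41421); max(|x|,|y|,|x±y|/√2) = 1.41421 > 1.2 ⇒ ∉ W
candidate 2: n = (1, -1, -1, -1) → π⊥ ≈ (+1.00000, -0.41421); max(|x|,|y|,|x±y|/√2) = 1.00000 ≤ 1.2 ⇒ ∈ W
candidate 3: n = (1, 1, -1, 0) → π⊥ ≈ (+0.29289, +1.70711); max(|x|,|y|,|x±y|/√2) = 1.70711 > 1.2 ⇒ ∉ W

2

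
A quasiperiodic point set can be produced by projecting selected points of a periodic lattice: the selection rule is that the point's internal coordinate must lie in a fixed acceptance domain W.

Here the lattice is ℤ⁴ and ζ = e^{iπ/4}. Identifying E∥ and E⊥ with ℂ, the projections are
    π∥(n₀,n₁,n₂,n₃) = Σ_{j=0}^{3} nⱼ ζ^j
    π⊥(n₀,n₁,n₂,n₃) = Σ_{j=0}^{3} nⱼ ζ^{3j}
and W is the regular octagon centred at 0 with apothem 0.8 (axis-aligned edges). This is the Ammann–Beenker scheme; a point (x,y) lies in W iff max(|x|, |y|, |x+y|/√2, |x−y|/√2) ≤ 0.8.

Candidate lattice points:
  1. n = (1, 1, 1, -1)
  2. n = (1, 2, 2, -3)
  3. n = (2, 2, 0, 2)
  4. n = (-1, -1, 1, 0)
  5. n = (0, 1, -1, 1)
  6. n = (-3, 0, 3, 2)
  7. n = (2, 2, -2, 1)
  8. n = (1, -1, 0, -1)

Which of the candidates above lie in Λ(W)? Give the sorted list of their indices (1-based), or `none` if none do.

With ζ = e^{iπ/4} the internal vectors are ζ^0,ζ^3,ζ^6,ζ^9.
#1 (1, 1, 1, -1): internal (-0.41421, -1.00000); octagon support 1.00000 vs apothem 0.8 → ∉ W
#2 (1, 2, 2, -3): internal (-2.53553, -2.70711); octagon support 3.70711 vs apothem 0.8 → ∉ W
#3 (2, 2, 0, 2): internal (2.00000, 2.82843); octagon support 3.41421 vs apothem 0.8 → ∉ W
#4 (-1, -1, 1, 0): internal (-0.29289, -1.70711); octagon support 1.70711 vs apothem 0.8 → ∉ W
#5 (0, 1, -1, 1): internal (0.00000, 2.41421); octagon support 2.41421 vs apothem 0.8 → ∉ W
#6 (-3, 0, 3, 2): internal (-1.58579, -1.58579); octagon support 2.24264 vs apothem 0.8 → ∉ W
#7 (2, 2, -2, 1): internal (1.29289, 4.12132); octagon support 4.12132 vs apothem 0.8 → ∉ W
#8 (1, -1, 0, -1): internal (1.00000, -1.41421); octagon support 1.70711 vs apothem 0.8 → ∉ W

none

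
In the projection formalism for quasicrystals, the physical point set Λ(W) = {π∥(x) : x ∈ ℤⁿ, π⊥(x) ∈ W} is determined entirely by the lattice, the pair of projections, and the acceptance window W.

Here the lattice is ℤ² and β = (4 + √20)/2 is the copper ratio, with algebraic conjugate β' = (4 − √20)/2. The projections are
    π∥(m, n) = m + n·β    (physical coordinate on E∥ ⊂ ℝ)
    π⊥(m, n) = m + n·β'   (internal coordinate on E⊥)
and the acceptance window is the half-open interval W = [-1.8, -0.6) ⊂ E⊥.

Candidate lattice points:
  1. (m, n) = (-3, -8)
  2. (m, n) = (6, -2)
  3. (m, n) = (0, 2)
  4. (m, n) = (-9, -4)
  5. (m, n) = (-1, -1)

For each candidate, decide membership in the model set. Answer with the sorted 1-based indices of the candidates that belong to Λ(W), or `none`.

β' = (4−√20)/2 ≈ -0.23607.
[1] lift (-3,-8): star map gives -1.11146; window check -1.8 ≤ -1.11146 < -0.6 is true → IN Λ
[2] lift (6,-2): star map gives 6.47214; window check -1.8 ≤ 6.47214 < -0.6 is false → out
[3] lift (0,2): star map gives -0.47214; window check -1.8 ≤ -0.47214 < -0.6 is false → out
[4] lift (-9,-4): star map gives -8.05573; window check -1.8 ≤ -8.05573 < -0.6 is false → out
[5] lift (-1,-1): star map gives -0.76393; window check -1.8 ≤ -0.76393 < -0.6 is true → IN Λ

1, 5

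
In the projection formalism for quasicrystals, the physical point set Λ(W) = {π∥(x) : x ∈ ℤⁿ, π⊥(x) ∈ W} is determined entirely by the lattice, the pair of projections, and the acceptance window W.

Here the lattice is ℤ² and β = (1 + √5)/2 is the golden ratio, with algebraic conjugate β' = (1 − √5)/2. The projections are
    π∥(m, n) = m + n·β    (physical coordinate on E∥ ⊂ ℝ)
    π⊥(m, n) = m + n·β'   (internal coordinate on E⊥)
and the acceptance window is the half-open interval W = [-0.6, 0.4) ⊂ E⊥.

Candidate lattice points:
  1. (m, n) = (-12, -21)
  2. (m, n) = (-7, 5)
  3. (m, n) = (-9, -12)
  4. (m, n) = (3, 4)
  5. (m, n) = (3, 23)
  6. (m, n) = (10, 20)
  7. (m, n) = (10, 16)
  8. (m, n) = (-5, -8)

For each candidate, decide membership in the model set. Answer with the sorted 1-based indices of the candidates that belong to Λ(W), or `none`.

7, 8

Compute β' = (1−√5)/2 = -0.6180, so π⊥(m,n) = m -0.6180·n.
[1] lift (-12,-21): star map gives 0.9787; window check -0.6 ≤ 0.9787 < 0.4 is false → out
[2] lift (-7,5): star map gives -10.0902; window check -0.6 ≤ -10.0902 < 0.4 is false → out
[3] lift (-9,-12): star map gives -1.5836; window check -0.6 ≤ -1.5836 < 0.4 is false → out
[4] lift (3,4): star map gives 0.5279; window check -0.6 ≤ 0.5279 < 0.4 is false → out
[5] lift (3,23): star map gives -11.2148; window check -0.6 ≤ -11.2148 < 0.4 is false → out
[6] lift (10,20): star map gives -2.3607; window check -0.6 ≤ -2.3607 < 0.4 is false → out
[7] lift (10,16): star map gives 0.1115; window check -0.6 ≤ 0.1115 < 0.4 is true → IN Λ
[8] lift (-5,-8): star map gives -0.0557; window check -0.6 ≤ -0.0557 < 0.4 is true → IN Λ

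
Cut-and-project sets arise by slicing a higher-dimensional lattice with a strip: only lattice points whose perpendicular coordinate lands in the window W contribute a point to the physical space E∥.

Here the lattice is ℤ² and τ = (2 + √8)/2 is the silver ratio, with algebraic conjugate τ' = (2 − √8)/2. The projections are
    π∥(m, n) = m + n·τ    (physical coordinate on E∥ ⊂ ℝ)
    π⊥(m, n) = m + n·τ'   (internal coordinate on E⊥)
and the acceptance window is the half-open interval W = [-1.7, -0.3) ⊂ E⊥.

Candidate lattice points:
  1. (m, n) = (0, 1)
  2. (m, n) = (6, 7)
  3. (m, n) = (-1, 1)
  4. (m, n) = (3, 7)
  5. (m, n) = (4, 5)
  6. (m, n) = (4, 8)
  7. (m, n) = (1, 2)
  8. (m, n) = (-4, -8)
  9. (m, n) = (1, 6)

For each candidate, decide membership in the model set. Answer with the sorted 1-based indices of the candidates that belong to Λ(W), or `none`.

1, 3, 8, 9

τ' = (2−√8)/2 ≈ -0.4142.
[1] lift (0,1): star map gives -0.4142; window check -1.7 ≤ -0.4142 < -0.3 is true → IN Λ
[2] lift (6,7): star map gives 3.1005; window check -1.7 ≤ 3.1005 < -0.3 is false → out
[3] lift (-1,1): star map gives -1.4142; window check -1.7 ≤ -1.4142 < -0.3 is true → IN Λ
[4] lift (3,7): star map gives 0.1005; window check -1.7 ≤ 0.1005 < -0.3 is false → out
[5] lift (4,5): star map gives 1.9289; window check -1.7 ≤ 1.9289 < -0.3 is false → out
[6] lift (4,8): star map gives 0.6863; window check -1.7 ≤ 0.6863 < -0.3 is false → out
[7] lift (1,2): star map gives 0.1716; window check -1.7 ≤ 0.1716 < -0.3 is false → out
[8] lift (-4,-8): star map gives -0.6863; window check -1.7 ≤ -0.6863 < -0.3 is true → IN Λ
[9] lift (1,6): star map gives -1.4853; window check -1.7 ≤ -1.4853 < -0.3 is true → IN Λ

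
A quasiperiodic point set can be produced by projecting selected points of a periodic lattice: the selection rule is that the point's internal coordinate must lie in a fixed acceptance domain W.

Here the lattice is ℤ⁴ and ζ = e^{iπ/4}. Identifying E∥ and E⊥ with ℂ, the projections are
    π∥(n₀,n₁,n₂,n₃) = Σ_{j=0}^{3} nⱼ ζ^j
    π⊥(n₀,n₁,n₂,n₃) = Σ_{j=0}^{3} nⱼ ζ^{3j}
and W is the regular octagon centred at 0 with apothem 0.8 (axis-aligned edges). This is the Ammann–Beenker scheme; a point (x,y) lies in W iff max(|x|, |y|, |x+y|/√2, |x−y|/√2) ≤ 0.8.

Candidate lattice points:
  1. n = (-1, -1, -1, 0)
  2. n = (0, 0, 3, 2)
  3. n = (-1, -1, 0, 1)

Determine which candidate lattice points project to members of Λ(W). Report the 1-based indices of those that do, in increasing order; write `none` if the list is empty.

1, 3

Internal map: ζ^{3j} for j=0..3 gives (1,0), (−√2/2,√2/2), (0,−1), (√2/2,√2/2).
#1 (-1, -1, -1, 0): internal (-0.2929, 0.2929); octagon support 0.4142 vs apothem 0.8 → ∈ W
#2 (0, 0, 3, 2): internal (1.4142, -1.5858); octagon support 2.1213 vs apothem 0.8 → ∉ W
#3 (-1, -1, 0, 1): internal (0.4142, 0.0000); octagon support 0.4142 vs apothem 0.8 → ∈ W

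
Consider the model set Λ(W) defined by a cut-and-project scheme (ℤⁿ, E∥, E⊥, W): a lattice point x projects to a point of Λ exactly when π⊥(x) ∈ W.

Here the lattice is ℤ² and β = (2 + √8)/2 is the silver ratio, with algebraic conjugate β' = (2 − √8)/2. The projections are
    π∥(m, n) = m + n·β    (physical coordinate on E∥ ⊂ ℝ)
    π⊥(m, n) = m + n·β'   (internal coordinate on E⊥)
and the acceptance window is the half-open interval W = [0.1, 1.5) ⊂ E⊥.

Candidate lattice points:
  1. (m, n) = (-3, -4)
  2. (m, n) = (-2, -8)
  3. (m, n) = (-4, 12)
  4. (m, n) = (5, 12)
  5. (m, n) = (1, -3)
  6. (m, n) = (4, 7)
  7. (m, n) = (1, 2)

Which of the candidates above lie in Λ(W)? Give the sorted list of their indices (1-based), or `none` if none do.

2, 6, 7

Numerically β ≈ 2.414214 and β' = −1/β ≈ -0.414214.
#1 (-3,-4): internal coord -3 + (-4)·β' = -1.343146; -1.343146 ∉ [0.1, 1.5) → out
#2 (-2,-8): internal coord -2 + (-8)·β' = +1.313708; +1.313708 ∈ [0.1, 1.5) → IN Λ
#3 (-4,12): internal coord -4 + (12)·β' = -8.970563; -8.970563 ∉ [0.1, 1.5) → out
#4 (5,12): internal coord 5 + (12)·β' = +0.029437; +0.029437 ∉ [0.1, 1.5) → out
#5 (1,-3): internal coord 1 + (-3)·β' = +2.242641; +2.242641 ∉ [0.1, 1.5) → out
#6 (4,7): internal coord 4 + (7)·β' = +1.100505; +1.100505 ∈ [0.1, 1.5) → IN Λ
#7 (1,2): internal coord 1 + (2)·β' = +0.171573; +0.171573 ∈ [0.1, 1.5) → IN Λ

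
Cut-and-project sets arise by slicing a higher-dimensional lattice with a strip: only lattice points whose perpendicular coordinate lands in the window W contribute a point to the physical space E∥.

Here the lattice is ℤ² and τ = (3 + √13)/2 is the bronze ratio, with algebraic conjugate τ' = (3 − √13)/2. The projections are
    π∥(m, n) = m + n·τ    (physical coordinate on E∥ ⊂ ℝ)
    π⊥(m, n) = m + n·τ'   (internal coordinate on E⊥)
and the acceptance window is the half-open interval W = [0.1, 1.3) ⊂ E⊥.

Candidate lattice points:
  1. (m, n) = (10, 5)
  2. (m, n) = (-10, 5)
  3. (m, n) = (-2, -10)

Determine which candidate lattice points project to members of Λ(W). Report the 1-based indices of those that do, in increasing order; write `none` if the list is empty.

3

τ' = (3−√13)/2 ≈ -0.3028.
candidate 1: (m,n)=(10,5) → π∥ = 10+5·τ ≈ 26.5139, π⊥ = 10+5·τ' ≈ 8.4861 ∉ [0.1, 1.3) ⇒ out
candidate 2: (m,n)=(-10,5) → π∥ = -10+5·τ ≈ 6.5139, π⊥ = -10+5·τ' ≈ -11.5139 ∉ [0.1, 1.3) ⇒ out
candidate 3: (m,n)=(-2,-10) → π∥ = -2-10·τ ≈ -35.0278, π⊥ = -2-10·τ' ≈ 1.0278 ∈ [0.1, 1.3) ⇒ IN Λ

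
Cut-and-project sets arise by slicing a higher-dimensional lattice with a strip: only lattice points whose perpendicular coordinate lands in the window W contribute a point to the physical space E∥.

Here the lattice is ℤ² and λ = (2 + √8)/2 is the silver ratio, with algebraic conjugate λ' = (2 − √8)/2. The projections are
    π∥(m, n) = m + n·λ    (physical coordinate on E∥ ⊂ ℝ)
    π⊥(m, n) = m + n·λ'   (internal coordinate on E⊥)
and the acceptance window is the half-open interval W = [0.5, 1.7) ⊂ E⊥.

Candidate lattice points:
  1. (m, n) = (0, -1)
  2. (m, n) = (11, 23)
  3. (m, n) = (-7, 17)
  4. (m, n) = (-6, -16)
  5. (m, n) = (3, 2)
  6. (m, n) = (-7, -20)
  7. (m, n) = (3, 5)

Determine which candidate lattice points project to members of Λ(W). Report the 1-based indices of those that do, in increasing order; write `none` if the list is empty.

2, 4, 6, 7

λ' = (2−√8)/2 ≈ -0.41421.
[1] lift (0,-1): star map gives 0.41421; window check 0.5 ≤ 0.41421 < 1.7 is false → out
[2] lift (11,23): star map gives 1.47309; window check 0.5 ≤ 1.47309 < 1.7 is true → IN Λ
[3] lift (-7,17): star map gives -14.04163; window check 0.5 ≤ -14.04163 < 1.7 is false → out
[4] lift (-6,-16): star map gives 0.62742; window check 0.5 ≤ 0.62742 < 1.7 is true → IN Λ
[5] lift (3,2): star map gives 2.17157; window check 0.5 ≤ 2.17157 < 1.7 is false → out
[6] lift (-7,-20): star map gives 1.28427; window check 0.5 ≤ 1.28427 < 1.7 is true → IN Λ
[7] lift (3,5): star map gives 0.92893; window check 0.5 ≤ 0.92893 < 1.7 is true → IN Λ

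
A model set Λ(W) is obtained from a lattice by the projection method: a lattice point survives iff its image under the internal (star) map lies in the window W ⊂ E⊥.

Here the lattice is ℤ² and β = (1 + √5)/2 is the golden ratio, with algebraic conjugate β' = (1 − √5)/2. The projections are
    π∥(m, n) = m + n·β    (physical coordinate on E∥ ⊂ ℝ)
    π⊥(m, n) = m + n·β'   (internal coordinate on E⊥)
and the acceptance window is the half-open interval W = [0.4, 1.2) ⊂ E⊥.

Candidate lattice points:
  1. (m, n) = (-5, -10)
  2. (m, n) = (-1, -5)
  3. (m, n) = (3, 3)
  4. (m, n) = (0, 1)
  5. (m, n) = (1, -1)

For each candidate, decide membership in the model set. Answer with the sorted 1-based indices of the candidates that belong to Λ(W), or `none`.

Compute β' = (1−√5)/2 = -0.618034, so π⊥(m,n) = m -0.618034·n.
#1 (-5,-10): internal coord -5 + (-10)·β' = +1.180340; +1.180340 ∈ [0.4, 1.2) → IN Λ
#2 (-1,-5): internal coord -1 + (-5)·β' = +2.090170; +2.090170 ∉ [0.4, 1.2) → out
#3 (3,3): internal coord 3 + (3)·β' = +1.145898; +1.145898 ∈ [0.4, 1.2) → IN Λ
#4 (0,1): internal coord 0 + (1)·β' = -0.618034; -0.618034 ∉ [0.4, 1.2) → out
#5 (1,-1): internal coord 1 + (-1)·β' = +1.618034; +1.618034 ∉ [0.4, 1.2) → out

1, 3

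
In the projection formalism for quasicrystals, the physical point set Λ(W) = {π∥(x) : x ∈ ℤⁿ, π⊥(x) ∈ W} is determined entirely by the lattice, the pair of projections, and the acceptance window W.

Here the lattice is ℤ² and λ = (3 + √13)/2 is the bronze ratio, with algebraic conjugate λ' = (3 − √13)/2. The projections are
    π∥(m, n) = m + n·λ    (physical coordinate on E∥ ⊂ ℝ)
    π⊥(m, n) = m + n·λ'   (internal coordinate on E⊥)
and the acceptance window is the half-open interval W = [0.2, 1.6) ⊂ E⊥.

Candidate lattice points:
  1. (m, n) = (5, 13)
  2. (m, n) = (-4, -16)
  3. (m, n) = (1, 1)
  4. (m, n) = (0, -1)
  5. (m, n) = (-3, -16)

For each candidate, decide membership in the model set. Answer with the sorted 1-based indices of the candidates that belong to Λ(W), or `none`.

1, 2, 3, 4

Compute λ' = (3−√13)/2 = -0.302776, so π⊥(m,n) = m -0.302776·n.
[1] lift (5,13): star map gives 1.063917; window check 0.2 ≤ 1.063917 < 1.6 is true → IN Λ
[2] lift (-4,-16): star map gives 0.844410; window check 0.2 ≤ 0.844410 < 1.6 is true → IN Λ
[3] lift (1,1): star map gives 0.697224; window check 0.2 ≤ 0.697224 < 1.6 is true → IN Λ
[4] lift (0,-1): star map gives 0.302776; window check 0.2 ≤ 0.302776 < 1.6 is true → IN Λ
[5] lift (-3,-16): star map gives 1.844410; window check 0.2 ≤ 1.844410 < 1.6 is false → out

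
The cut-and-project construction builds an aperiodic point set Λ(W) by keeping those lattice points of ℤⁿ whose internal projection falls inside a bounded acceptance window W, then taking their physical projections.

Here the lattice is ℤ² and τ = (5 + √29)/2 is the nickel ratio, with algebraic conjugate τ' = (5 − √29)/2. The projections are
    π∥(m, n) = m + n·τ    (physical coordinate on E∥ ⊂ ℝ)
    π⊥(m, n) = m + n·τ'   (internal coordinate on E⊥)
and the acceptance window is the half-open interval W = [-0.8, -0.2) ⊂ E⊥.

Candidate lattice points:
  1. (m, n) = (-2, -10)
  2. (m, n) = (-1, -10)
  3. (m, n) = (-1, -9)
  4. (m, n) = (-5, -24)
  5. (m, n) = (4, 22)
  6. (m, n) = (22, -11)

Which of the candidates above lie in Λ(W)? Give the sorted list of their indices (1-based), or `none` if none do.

τ' = (5−√29)/2 ≈ -0.19258.
#1 (-2,-10): internal coord -2 + (-10)·τ' = -0.07418; -0.07418 ∉ [-0.8, -0.2) → out
#2 (-1,-10): internal coord -1 + (-10)·τ' = +0.92582; +0.92582 ∉ [-0.8, -0.2) → out
#3 (-1,-9): internal coord -1 + (-9)·τ' = +0.73324; +0.73324 ∉ [-0.8, -0.2) → out
#4 (-5,-24): internal coord -5 + (-24)·τ' = -0.37802; -0.37802 ∈ [-0.8, -0.2) → IN Λ
#5 (4,22): internal coord 4 + (22)·τ' = -0.23681; -0.23681 ∈ [-0.8, -0.2) → IN Λ
#6 (22,-11): internal coord 22 + (-11)·τ' = +24.11841; +24.11841 ∉ [-0.8, -0.2) → out

4, 5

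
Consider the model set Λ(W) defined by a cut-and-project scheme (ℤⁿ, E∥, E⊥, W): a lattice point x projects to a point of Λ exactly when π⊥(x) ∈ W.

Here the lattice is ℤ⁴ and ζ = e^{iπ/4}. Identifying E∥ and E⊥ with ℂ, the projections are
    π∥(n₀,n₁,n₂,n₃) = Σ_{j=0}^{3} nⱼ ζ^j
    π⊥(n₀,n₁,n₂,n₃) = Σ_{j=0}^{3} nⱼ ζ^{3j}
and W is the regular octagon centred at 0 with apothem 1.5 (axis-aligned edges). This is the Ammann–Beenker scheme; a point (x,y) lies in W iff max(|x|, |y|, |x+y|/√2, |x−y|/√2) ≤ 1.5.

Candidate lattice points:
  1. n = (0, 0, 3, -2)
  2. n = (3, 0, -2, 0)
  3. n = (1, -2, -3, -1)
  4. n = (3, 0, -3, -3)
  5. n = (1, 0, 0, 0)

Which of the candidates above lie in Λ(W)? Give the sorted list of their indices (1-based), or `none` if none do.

Internal map: ζ^{3j} for j=0..3 gives (1,0), (−√2/2,√2/2), (0,−1), (√2/2,√2/2).
candidate 1: n = (0, 0, 3, -2) → π⊥ ≈ (-1.414214, -4.414214); max(|x|,|y|,|x±y|/√2) = 4.414214 > 1.5 ⇒ ∉ W
candidate 2: n = (3, 0, -2, 0) → π⊥ ≈ (+3.000000, +2.000000); max(|x|,|y|,|x±y|/√2) = 3.535534 > 1.5 ⇒ ∉ W
candidate 3: n = (1, -2, -3, -1) → π⊥ ≈ (+1.707107, +0.878680); max(|x|,|y|,|x±y|/√2) = 1.828427 > 1.5 ⇒ ∉ W
candidate 4: n = (3, 0, -3, -3) → π⊥ ≈ (+0.878680, +0.878680); max(|x|,|y|,|x±y|/√2) = 1.242641 ≤ 1.5 ⇒ ∈ W
candidate 5: n = (1, 0, 0, 0) → π⊥ ≈ (+1.000000, +0.000000); max(|x|,|y|,|x±y|/√2) = 1.000000 ≤ 1.5 ⇒ ∈ W

4, 5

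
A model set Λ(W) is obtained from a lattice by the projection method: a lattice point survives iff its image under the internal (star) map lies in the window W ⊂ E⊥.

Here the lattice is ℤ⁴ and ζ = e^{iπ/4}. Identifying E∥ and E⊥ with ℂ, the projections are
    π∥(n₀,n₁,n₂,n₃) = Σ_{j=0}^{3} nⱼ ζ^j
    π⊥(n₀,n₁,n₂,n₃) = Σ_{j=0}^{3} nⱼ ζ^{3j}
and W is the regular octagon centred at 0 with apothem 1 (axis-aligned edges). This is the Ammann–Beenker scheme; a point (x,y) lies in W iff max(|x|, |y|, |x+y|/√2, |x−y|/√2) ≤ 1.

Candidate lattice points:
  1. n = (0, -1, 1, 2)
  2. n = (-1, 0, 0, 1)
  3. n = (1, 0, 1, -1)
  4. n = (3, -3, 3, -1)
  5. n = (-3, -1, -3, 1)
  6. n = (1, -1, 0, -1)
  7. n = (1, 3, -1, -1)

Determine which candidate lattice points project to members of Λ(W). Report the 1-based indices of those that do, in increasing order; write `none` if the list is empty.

With ζ = e^{iπ/4} the internal vectors are ζ^0,ζ^3,ζ^6,ζ^9.
candidate 1: n = (0, -1, 1, 2) → π⊥ ≈ (+2.1213, -0.2929); max(|x|,|y|,|x±y|/√2) = 2.1213 > 1 ⇒ ∉ W
candidate 2: n = (-1, 0, 0, 1) → π⊥ ≈ (-0.2929, +0.7071); max(|x|,|y|,|x±y|/√2) = 0.7071 ≤ 1 ⇒ ∈ W
candidate 3: n = (1, 0, 1, -1) → π⊥ ≈ (+0.2929, -1.7071); max(|x|,|y|,|x±y|/√2) = 1.7071 > 1 ⇒ ∉ W
candidate 4: n = (3, -3, 3, -1) → π⊥ ≈ (+4.4142, -5.8284); max(|x|,|y|,|x±y|/√2) = 7.2426 > 1 ⇒ ∉ W
candidate 5: n = (-3, -1, -3, 1) → π⊥ ≈ (-1.5858, +3.0000); max(|x|,|y|,|x±y|/√2) = 3.2426 > 1 ⇒ ∉ W
candidate 6: n = (1, -1, 0, -1) → π⊥ ≈ (+1.0000, -1.4142); max(|x|,|y|,|x±y|/√2) = 1.7071 > 1 ⇒ ∉ W
candidate 7: n = (1, 3, -1, -1) → π⊥ ≈ (-1.8284, +2.4142); max(|x|,|y|,|x±y|/√2) = 3.0000 > 1 ⇒ ∉ W

2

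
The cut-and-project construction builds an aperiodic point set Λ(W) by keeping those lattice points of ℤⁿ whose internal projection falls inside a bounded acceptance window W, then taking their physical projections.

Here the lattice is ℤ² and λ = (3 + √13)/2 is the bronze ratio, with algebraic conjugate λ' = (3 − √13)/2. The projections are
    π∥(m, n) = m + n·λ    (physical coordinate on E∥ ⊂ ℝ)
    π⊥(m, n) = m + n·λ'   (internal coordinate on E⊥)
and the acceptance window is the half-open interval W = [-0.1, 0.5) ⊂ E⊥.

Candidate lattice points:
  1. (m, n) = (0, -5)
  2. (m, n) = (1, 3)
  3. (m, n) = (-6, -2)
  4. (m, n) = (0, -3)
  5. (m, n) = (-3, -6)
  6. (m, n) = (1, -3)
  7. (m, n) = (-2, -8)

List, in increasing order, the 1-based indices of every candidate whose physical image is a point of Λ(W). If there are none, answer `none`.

2, 7

λ' = (3−√13)/2 ≈ -0.3028.
#1 (0,-5): internal coord 0 + (-5)·λ' = +1.5139; +1.5139 ∉ [-0.1, 0.5) → out
#2 (1,3): internal coord 1 + (3)·λ' = +0.0917; +0.0917 ∈ [-0.1, 0.5) → IN Λ
#3 (-6,-2): internal coord -6 + (-2)·λ' = -5.3944; -5.3944 ∉ [-0.1, 0.5) → out
#4 (0,-3): internal coord 0 + (-3)·λ' = +0.9083; +0.9083 ∉ [-0.1, 0.5) → out
#5 (-3,-6): internal coord -3 + (-6)·λ' = -1.1833; -1.1833 ∉ [-0.1, 0.5) → out
#6 (1,-3): internal coord 1 + (-3)·λ' = +1.9083; +1.9083 ∉ [-0.1, 0.5) → out
#7 (-2,-8): internal coord -2 + (-8)·λ' = +0.4222; +0.4222 ∈ [-0.1, 0.5) → IN Λ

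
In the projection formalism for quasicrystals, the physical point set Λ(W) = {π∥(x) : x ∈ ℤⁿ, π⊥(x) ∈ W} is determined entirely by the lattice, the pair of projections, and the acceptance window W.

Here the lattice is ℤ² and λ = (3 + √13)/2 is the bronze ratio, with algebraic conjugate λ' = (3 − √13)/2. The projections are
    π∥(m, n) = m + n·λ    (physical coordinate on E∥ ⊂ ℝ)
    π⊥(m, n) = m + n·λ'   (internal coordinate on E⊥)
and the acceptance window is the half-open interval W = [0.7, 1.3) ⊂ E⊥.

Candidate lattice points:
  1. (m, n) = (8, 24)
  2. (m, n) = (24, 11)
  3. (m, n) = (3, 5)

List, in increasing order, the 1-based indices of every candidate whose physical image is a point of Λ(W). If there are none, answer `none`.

1

λ' = (3−√13)/2 ≈ -0.3028.
#1 (8,24): internal coord 8 + (24)·λ' = +0.7334; +0.7334 ∈ [0.7, 1.3) → IN Λ
#2 (24,11): internal coord 24 + (11)·λ' = +20.6695; +20.6695 ∉ [0.7, 1.3) → out
#3 (3,5): internal coord 3 + (5)·λ' = +1.4861; +1.4861 ∉ [0.7, 1.3) → out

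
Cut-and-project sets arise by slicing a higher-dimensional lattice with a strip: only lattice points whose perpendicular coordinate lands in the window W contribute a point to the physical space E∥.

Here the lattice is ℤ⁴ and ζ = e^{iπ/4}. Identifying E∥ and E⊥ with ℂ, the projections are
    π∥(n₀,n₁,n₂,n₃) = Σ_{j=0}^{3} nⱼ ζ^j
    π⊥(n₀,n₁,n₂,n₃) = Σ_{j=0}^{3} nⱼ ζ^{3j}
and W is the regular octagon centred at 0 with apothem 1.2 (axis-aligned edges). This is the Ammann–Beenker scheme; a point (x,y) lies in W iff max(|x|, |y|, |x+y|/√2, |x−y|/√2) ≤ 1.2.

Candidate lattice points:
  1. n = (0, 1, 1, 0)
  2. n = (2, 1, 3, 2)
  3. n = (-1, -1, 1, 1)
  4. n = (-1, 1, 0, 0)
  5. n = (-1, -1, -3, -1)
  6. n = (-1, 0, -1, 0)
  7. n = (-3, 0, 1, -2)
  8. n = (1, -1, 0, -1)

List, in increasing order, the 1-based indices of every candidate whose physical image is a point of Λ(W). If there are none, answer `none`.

Internal map: ζ^{3j} for j=0..3 gives (1,0), (−√2/2,√2/2), (0,−1), (√2/2,√2/2).
#1 (0, 1, 1, 0): internal (-0.707107, -0.292893); octagon support 0.707107 vs apothem 1.2 → ∈ W
#2 (2, 1, 3, 2): internal (2.707107, -0.878680); octagon support 2.707107 vs apothem 1.2 → ∉ W
#3 (-1, -1, 1, 1): internal (0.414214, -1.000000); octagon support 1.000000 vs apothem 1.2 → ∈ W
#4 (-1, 1, 0, 0): internal (-1.707107, 0.707107); octagon support 1.707107 vs apothem 1.2 → ∉ W
#5 (-1, -1, -3, -1): internal (-1.000000, 1.585786); octagon support 1.828427 vs apothem 1.2 → ∉ W
#6 (-1, 0, -1, 0): internal (-1.000000, 1.000000); octagon support 1.414214 vs apothem 1.2 → ∉ W
#7 (-3, 0, 1, -2): internal (-4.414214, -2.414214); octagon support 4.828427 vs apothem 1.2 → ∉ W
#8 (1, -1, 0, -1): internal (1.000000, -1.414214); octagon support 1.707107 vs apothem 1.2 → ∉ W

1, 3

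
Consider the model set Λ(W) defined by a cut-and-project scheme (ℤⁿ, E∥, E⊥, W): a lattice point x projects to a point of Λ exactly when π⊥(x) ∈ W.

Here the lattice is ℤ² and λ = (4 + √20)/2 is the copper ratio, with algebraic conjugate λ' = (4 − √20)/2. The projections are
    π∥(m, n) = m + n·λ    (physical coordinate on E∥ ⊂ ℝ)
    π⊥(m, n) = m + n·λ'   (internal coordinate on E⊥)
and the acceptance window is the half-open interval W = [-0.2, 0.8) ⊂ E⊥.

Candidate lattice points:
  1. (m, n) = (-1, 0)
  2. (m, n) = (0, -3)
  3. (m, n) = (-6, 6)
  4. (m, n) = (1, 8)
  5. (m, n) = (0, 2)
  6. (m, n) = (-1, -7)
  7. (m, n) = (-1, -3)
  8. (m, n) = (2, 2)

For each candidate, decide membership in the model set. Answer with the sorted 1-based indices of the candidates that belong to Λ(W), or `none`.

2, 6

Numerically λ ≈ 4.2361 and λ' = −1/λ ≈ -0.2361.
[1] lift (-1,0): star map gives -1.0000; window check -0.2 ≤ -1.0000 < 0.8 is false → out
[2] lift (0,-3): star map gives 0.7082; window check -0.2 ≤ 0.7082 < 0.8 is true → IN Λ
[3] lift (-6,6): star map gives -7.4164; window check -0.2 ≤ -7.4164 < 0.8 is false → out
[4] lift (1,8): star map gives -0.8885; window check -0.2 ≤ -0.8885 < 0.8 is false → out
[5] lift (0,2): star map gives -0.4721; window check -0.2 ≤ -0.4721 < 0.8 is false → out
[6] lift (-1,-7): star map gives 0.6525; window check -0.2 ≤ 0.6525 < 0.8 is true → IN Λ
[7] lift (-1,-3): star map gives -0.2918; window check -0.2 ≤ -0.2918 < 0.8 is false → out
[8] lift (2,2): star map gives 1.5279; window check -0.2 ≤ 1.5279 < 0.8 is false → out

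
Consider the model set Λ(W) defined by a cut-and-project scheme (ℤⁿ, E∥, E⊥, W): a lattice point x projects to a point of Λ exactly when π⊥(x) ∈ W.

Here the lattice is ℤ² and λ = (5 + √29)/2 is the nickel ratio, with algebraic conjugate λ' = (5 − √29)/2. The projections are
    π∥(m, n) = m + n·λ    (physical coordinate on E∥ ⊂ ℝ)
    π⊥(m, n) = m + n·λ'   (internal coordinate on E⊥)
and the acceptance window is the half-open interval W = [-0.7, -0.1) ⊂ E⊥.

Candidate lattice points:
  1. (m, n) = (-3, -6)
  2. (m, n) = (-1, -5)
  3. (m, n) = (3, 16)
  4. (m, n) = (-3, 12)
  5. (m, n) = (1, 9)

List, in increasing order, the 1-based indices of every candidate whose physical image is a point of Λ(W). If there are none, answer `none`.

λ' = (5−√29)/2 ≈ -0.192582.
#1 (-3,-6): internal coord -3 + (-6)·λ' = -1.844506; -1.844506 ∉ [-0.7, -0.1) → out
#2 (-1,-5): internal coord -1 + (-5)·λ' = -0.037088; -0.037088 ∉ [-0.7, -0.1) → out
#3 (3,16): internal coord 3 + (16)·λ' = -0.081318; -0.081318 ∉ [-0.7, -0.1) → out
#4 (-3,12): internal coord -3 + (12)·λ' = -5.310989; -5.310989 ∉ [-0.7, -0.1) → out
#5 (1,9): internal coord 1 + (9)·λ' = -0.733242; -0.733242 ∉ [-0.7, -0.1) → out

none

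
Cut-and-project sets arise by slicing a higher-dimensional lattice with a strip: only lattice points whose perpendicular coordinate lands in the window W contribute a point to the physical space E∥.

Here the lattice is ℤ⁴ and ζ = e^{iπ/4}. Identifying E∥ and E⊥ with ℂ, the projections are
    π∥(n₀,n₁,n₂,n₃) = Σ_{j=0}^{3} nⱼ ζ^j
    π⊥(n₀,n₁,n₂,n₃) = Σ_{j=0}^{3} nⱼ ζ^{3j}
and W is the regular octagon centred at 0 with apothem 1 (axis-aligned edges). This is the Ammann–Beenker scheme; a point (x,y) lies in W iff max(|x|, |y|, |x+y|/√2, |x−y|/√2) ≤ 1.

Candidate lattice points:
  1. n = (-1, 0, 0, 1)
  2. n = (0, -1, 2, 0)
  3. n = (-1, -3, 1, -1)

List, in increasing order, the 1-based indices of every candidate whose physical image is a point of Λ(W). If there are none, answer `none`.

1

With ζ = e^{iπ/4} the internal vectors are ζ^0,ζ^3,ζ^6,ζ^9.
#1 (-1, 0, 0, 1): internal (-0.292893, 0.707107); octagon support 0.707107 vs apothem 1 → ∈ W
#2 (0, -1, 2, 0): internal (0.707107, -2.707107); octagon support 2.707107 vs apothem 1 → ∉ W
#3 (-1, -3, 1, -1): internal (0.414214, -3.828427); octagon support 3.828427 vs apothem 1 → ∉ W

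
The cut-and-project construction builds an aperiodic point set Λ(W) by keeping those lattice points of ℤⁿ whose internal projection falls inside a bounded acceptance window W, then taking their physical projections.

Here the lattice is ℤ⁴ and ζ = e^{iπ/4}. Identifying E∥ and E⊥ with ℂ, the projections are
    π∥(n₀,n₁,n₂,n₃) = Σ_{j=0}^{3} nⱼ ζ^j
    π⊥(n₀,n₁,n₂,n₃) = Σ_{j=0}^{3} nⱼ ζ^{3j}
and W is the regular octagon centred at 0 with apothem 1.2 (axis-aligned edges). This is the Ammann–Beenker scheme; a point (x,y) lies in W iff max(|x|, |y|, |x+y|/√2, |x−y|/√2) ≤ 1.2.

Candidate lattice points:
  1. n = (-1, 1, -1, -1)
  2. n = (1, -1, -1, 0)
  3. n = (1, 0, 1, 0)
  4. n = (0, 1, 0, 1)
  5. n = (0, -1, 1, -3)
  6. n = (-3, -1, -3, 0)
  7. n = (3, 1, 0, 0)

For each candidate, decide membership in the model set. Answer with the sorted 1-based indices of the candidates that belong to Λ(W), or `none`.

π⊥(n) = n₀ + n₁ζ³ + n₂ζ⁶ + n₃ζ⁹ where ζ = e^{iπ/4}.
candidate 1: n = (-1, 1, -1, -1) → π⊥ ≈ (-2.4142, +1.0000); max(|x|,|y|,|x±y|/√2) = 2.4142 > 1.2 ⇒ ∉ W
candidate 2: n = (1, -1, -1, 0) → π⊥ ≈ (+1.7071, +0.2929); max(|x|,|y|,|x±y|/√2) = 1.7071 > 1.2 ⇒ ∉ W
candidate 3: n = (1, 0, 1, 0) → π⊥ ≈ (+1.0000, -1.0000); max(|x|,|y|,|x±y|/√2) = 1.4142 > 1.2 ⇒ ∉ W
candidate 4: n = (0, 1, 0, 1) → π⊥ ≈ (+0.0000, +1.4142); max(|x|,|y|,|x±y|/√2) = 1.4142 > 1.2 ⇒ ∉ W
candidate 5: n = (0, -1, 1, -3) → π⊥ ≈ (-1.4142, -3.8284); max(|x|,|y|,|x±y|/√2) = 3.8284 > 1.2 ⇒ ∉ W
candidate 6: n = (-3, -1, -3, 0) → π⊥ ≈ (-2.2929, +2.2929); max(|x|,|y|,|x±y|/√2) = 3.2426 > 1.2 ⇒ ∉ W
candidate 7: n = (3, 1, 0, 0) → π⊥ ≈ (+2.2929, +0.7071); max(|x|,|y|,|x±y|/√2) = 2.2929 > 1.2 ⇒ ∉ W

none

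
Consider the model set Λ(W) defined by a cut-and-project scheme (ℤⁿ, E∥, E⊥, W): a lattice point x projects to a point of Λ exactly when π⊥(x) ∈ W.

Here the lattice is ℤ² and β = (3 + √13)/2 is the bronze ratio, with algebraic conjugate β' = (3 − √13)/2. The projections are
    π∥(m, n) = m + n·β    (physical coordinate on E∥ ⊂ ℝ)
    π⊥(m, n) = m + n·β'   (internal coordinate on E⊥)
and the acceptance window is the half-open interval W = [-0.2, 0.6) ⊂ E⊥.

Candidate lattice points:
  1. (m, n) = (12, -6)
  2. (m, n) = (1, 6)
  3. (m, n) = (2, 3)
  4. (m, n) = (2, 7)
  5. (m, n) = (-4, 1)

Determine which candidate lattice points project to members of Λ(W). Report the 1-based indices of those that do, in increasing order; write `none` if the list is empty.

4

β' = (3−√13)/2 ≈ -0.3028.
[1] lift (12,-6): star map gives 13.8167; window check -0.2 ≤ 13.8167 < 0.6 is false → out
[2] lift (1,6): star map gives -0.8167; window check -0.2 ≤ -0.8167 < 0.6 is false → out
[3] lift (2,3): star map gives 1.0917; window check -0.2 ≤ 1.0917 < 0.6 is false → out
[4] lift (2,7): star map gives -0.1194; window check -0.2 ≤ -0.1194 < 0.6 is true → IN Λ
[5] lift (-4,1): star map gives -4.3028; window check -0.2 ≤ -4.3028 < 0.6 is false → out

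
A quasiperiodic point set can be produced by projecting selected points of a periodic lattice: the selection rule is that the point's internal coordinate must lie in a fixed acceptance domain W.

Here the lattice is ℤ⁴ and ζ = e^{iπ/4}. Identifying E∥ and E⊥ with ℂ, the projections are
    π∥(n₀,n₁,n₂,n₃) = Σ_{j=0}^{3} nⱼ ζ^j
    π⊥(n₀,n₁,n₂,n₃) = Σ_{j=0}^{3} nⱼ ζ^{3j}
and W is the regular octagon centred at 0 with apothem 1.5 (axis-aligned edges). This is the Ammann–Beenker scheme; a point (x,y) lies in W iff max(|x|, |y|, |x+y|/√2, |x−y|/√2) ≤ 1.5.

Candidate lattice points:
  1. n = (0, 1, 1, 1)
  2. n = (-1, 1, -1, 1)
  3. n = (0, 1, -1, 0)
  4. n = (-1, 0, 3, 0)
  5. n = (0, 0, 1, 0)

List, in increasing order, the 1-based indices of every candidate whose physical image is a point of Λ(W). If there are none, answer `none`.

π⊥(n) = n₀ + n₁ζ³ + n₂ζ⁶ + n₃ζ⁹ where ζ = e^{iπ/4}.
candidate 1: n = (0, 1, 1, 1) → π⊥ ≈ (+0.00000, +0.41421); max(|x|,|y|,|x±y|/√2) = 0.41421 ≤ 1.5 ⇒ ∈ W
candidate 2: n = (-1, 1, -1, 1) → π⊥ ≈ (-1.00000, +2.41421); max(|x|,|y|,|x±y|/√2) = 2.41421 > 1.5 ⇒ ∉ W
candidate 3: n = (0, 1, -1, 0) → π⊥ ≈ (-0.70711, +1.70711); max(|x|,|y|,|x±y|/√2) = 1.70711 > 1.5 ⇒ ∉ W
candidate 4: n = (-1, 0, 3, 0) → π⊥ ≈ (-1.00000, -3.00000); max(|x|,|y|,|x±y|/√2) = 3.00000 > 1.5 ⇒ ∉ W
candidate 5: n = (0, 0, 1, 0) → π⊥ ≈ (+0.00000, -1.00000); max(|x|,|y|,|x±y|/√2) = 1.00000 ≤ 1.5 ⇒ ∈ W

1, 5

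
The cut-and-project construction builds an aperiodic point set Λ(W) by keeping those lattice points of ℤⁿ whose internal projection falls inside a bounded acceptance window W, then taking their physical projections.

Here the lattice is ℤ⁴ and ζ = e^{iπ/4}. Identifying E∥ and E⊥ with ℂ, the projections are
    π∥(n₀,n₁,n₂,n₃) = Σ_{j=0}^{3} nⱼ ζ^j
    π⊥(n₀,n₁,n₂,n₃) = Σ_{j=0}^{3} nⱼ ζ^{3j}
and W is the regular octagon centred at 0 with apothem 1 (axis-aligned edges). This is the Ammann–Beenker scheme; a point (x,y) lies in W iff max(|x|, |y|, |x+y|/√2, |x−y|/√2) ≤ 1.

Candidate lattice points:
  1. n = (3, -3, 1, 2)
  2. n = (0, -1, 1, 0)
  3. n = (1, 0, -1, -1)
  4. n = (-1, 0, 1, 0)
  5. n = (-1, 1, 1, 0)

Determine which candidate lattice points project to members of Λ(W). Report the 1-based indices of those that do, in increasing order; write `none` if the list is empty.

3

π⊥(n) = n₀ + n₁ζ³ + n₂ζ⁶ + n₃ζ⁹ where ζ = e^{iπ/4}.
#1 (3, -3, 1, 2): internal (6.535534, -1.707107); octagon support 6.535534 vs apothem 1 → ∉ W
#2 (0, -1, 1, 0): internal (0.707107, -1.707107); octagon support 1.707107 vs apothem 1 → ∉ W
#3 (1, 0, -1, -1): internal (0.292893, 0.292893); octagon support 0.414214 vs apothem 1 → ∈ W
#4 (-1, 0, 1, 0): internal (-1.000000, -1.000000); octagon support 1.414214 vs apothem 1 → ∉ W
#5 (-1, 1, 1, 0): internal (-1.707107, -0.292893); octagon support 1.707107 vs apothem 1 → ∉ W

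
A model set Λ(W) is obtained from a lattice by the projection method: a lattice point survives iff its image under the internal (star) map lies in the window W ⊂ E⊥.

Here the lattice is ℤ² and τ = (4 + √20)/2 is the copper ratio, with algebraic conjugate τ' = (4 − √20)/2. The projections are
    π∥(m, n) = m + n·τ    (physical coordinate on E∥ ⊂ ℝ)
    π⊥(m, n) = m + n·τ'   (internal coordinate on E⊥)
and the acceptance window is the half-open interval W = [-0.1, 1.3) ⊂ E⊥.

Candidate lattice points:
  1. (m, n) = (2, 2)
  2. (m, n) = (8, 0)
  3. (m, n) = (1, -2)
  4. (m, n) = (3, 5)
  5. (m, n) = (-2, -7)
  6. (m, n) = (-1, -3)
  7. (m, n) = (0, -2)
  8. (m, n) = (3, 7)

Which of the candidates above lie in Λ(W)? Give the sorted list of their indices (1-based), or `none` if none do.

τ' = (4−√20)/2 ≈ -0.2361.
candidate 1: (m,n)=(2,2) → π∥ = 2+2·τ ≈ 10.4721, π⊥ = 2+2·τ' ≈ 1.5279 ∉ [-0.1, 1.3) ⇒ out
candidate 2: (m,n)=(8,0) → π∥ = 8+0·τ ≈ 8.0000, π⊥ = 8+0·τ' ≈ 8.0000 ∉ [-0.1, 1.3) ⇒ out
candidate 3: (m,n)=(1,-2) → π∥ = 1-2·τ ≈ -7.4721, π⊥ = 1-2·τ' ≈ 1.4721 ∉ [-0.1, 1.3) ⇒ out
candidate 4: (m,n)=(3,5) → π∥ = 3+5·τ ≈ 24.1803, π⊥ = 3+5·τ' ≈ 1.8197 ∉ [-0.1, 1.3) ⇒ out
candidate 5: (m,n)=(-2,-7) → π∥ = -2-7·τ ≈ -31.6525, π⊥ = -2-7·τ' ≈ -0.3475 ∉ [-0.1, 1.3) ⇒ out
candidate 6: (m,n)=(-1,-3) → π∥ = -1-3·τ ≈ -13.7082, π⊥ = -1-3·τ' ≈ -0.2918 ∉ [-0.1, 1.3) ⇒ out
candidate 7: (m,n)=(0,-2) → π∥ = 0-2·τ ≈ -8.4721, π⊥ = 0-2·τ' ≈ 0.4721 ∈ [-0.1, 1.3) ⇒ IN Λ
candidate 8: (m,n)=(3,7) → π∥ = 3+7·τ ≈ 32.6525, π⊥ = 3+7·τ' ≈ 1.3475 ∉ [-0.1, 1.3) ⇒ out

7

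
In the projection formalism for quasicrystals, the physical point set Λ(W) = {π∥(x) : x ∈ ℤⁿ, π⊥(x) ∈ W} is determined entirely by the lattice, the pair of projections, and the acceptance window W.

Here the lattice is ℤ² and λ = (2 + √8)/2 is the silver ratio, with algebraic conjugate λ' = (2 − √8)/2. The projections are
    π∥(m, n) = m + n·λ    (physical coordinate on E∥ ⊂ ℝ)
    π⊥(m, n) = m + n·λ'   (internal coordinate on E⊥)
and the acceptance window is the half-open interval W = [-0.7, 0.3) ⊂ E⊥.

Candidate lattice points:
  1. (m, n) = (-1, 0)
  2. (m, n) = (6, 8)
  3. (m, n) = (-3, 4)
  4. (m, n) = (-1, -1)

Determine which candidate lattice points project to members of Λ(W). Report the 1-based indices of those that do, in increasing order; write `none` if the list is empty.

Numerically λ ≈ 2.4142 and λ' = −1/λ ≈ -0.4142.
[1] lift (-1,0): star map gives -1.0000; window check -0.7 ≤ -1.0000 < 0.3 is false → out
[2] lift (6,8): star map gives 2.6863; window check -0.7 ≤ 2.6863 < 0.3 is false → out
[3] lift (-3,4): star map gives -4.6569; window check -0.7 ≤ -4.6569 < 0.3 is false → out
[4] lift (-1,-1): star map gives -0.5858; window check -0.7 ≤ -0.5858 < 0.3 is true → IN Λ

4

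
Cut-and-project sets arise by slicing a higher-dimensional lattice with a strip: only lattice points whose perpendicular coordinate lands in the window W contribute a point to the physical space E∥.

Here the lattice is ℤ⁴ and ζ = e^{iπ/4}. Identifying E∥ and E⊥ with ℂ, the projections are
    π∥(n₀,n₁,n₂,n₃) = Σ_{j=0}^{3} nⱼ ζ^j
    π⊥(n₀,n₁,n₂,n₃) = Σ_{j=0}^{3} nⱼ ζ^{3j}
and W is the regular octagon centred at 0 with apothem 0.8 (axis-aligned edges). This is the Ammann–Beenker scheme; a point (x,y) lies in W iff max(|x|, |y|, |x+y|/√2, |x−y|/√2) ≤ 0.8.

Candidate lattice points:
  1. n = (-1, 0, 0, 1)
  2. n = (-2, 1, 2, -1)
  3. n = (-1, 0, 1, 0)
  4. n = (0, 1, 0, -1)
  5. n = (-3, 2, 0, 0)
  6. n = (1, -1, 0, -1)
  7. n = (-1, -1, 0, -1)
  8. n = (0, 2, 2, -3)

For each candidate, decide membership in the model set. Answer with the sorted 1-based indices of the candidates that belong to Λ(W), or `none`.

With ζ = e^{iπ/4} the internal vectors are ζ^0,ζ^3,ζ^6,ζ^9.
#1 (-1, 0, 0, 1): internal (-0.292893, 0.707107); octagon support 0.707107 vs apothem 0.8 → ∈ W
#2 (-2, 1, 2, -1): internal (-3.414214, -2.000000); octagon support 3.828427 vs apothem 0.8 → ∉ W
#3 (-1, 0, 1, 0): internal (-1.000000, -1.000000); octagon support 1.414214 vs apothem 0.8 → ∉ W
#4 (0, 1, 0, -1): internal (-1.414214, 0.000000); octagon support 1.414214 vs apothem 0.8 → ∉ W
#5 (-3, 2, 0, 0): internal (-4.414214, 1.414214); octagon support 4.414214 vs apothem 0.8 → ∉ W
#6 (1, -1, 0, -1): internal (1.000000, -1.414214); octagon support 1.707107 vs apothem 0.8 → ∉ W
#7 (-1, -1, 0, -1): internal (-1.000000, -1.414214); octagon support 1.707107 vs apothem 0.8 → ∉ W
#8 (0, 2, 2, -3): internal (-3.535534, -2.707107); octagon support 4.414214 vs apothem 0.8 → ∉ W

1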